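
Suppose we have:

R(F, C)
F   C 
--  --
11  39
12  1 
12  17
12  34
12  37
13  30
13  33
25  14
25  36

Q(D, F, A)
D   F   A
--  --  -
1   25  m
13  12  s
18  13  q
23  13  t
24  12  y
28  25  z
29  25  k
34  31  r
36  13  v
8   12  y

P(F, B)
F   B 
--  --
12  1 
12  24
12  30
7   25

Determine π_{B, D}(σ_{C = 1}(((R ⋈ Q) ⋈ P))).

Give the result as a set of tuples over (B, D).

{(1, 13), (1, 24), (1, 8), (24, 13), (24, 24), (24, 8), (30, 13), (30, 24), (30, 8)}

R ⋈ Q (natural join on F): {(12, 1, 13, s), (12, 1, 24, y), (12, 1, 8, y), (12, 17, 13, s), (12, 17, 24, y), (12, 17, 8, y), (12, 34, 13, s), (12, 34, 24, y), (12, 34, 8, y), (12, 37, 13, s), (12, 37, 24, y), (12, 37, 8, y), (13, 30, 18, q), (13, 30, 23, t), (13, 30, 36, v), (13, 33, 18, q), (13, 33, 23, t), (13, 33, 36, v), (25, 14, 1, m), (25, 14, 28, z), (25, 14, 29, k), (25, 36, 1, m), (25, 36, 28, z), (25, 36, 29, k)}
(R ⋈ Q) ⋈ P (natural join on F): {(12, 1, 13, s, 1), (12, 1, 13, s, 24), (12, 1, 13, s, 30), (12, 1, 24, y, 1), (12, 1, 24, y, 24), (12, 1, 24, y, 30), (12, 1, 8, y, 1), (12, 1, 8, y, 24), (12, 1, 8, y, 30), (12, 17, 13, s, 1), (12, 17, 13, s, 24), (12, 17, 13, s, 30), (12, 17, 24, y, 1), (12, 17, 24, y, 24), (12, 17, 24, y, 30), (12, 17, 8, y, 1), (12, 17, 8, y, 24), (12, 17, 8, y, 30), (12, 34, 13, s, 1), (12, 34, 13, s, 24), (12, 34, 13, s, 30), (12, 34, 24, y, 1), (12, 34, 24, y, 24), (12, 34, 24, y, 30), (12, 34, 8, y, 1), (12, 34, 8, y, 24), (12, 34, 8, y, 30), (12, 37, 13, s, 1), (12, 37, 13, s, 24), (12, 37, 13, s, 30), (12, 37, 24, y, 1), (12, 37, 24, y, 24), (12, 37, 24, y, 30), (12, 37, 8, y, 1), (12, 37, 8, y, 24), (12, 37, 8, y, 30)}
Selection C = 1: {(12, 1, 13, s, 1), (12, 1, 13, s, 24), (12, 1, 13, s, 30), (12, 1, 24, y, 1), (12, 1, 24, y, 24), (12, 1, 24, y, 30), (12, 1, 8, y, 1), (12, 1, 8, y, 24), (12, 1, 8, y, 30)}
π_{B, D} gives {(1, 13), (1, 24), (1, 8), (24, 13), (24, 24), (24, 8), (30, 13), (30, 24), (30, 8)}.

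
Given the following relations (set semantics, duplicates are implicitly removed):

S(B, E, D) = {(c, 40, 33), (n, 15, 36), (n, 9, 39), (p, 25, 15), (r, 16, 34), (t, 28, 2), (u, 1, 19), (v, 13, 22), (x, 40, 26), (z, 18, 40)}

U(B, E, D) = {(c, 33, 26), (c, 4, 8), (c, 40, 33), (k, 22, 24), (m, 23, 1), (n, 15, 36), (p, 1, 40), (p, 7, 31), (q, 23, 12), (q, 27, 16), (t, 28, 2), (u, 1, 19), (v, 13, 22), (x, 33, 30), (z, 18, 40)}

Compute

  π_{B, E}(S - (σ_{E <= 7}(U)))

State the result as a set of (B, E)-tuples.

Filtering on E <= 7 leaves {(c, 4, 8), (p, 1, 40), (p, 7, 31), (u, 1, 19)}.
Difference: {(c, 40, 33), (n, 15, 36), (n, 9, 39), (p, 25, 15), (r, 16, 34), (t, 28, 2), (u, 1, 19), (v, 13, 22), (x, 40, 26), (z, 18, 40)} with {(c, 4, 8), (p, 1, 40), (p, 7, 31), (u, 1, 19)} → {(c, 40, 33), (n, 15, 36), (n, 9, 39), (p, 25, 15), (r, 16, 34), (t, 28, 2), (v, 13, 22), (x, 40, 26), (z, 18, 40)}
Keep only column(s) B, E: {(c, 40), (n, 15), (n, 9), (p, 25), (r, 16), (t, 28), (v, 13), (x, 40), (z, 18)}

{(c, 40), (n, 15), (n, 9), (p, 25), (r, 16), (t, 28), (v, 13), (x, 40), (z, 18)}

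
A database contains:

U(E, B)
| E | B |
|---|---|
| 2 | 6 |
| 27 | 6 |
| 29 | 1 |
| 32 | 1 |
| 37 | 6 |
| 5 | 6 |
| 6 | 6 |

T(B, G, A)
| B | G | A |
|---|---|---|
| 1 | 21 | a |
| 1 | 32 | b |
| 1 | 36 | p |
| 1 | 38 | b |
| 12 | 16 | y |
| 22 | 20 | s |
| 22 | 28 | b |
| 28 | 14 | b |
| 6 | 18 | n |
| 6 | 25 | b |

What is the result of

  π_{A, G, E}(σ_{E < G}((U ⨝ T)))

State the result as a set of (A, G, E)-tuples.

{(b, 25, 2), (b, 25, 5), (b, 25, 6), (b, 32, 29), (b, 38, 29), (b, 38, 32), (n, 18, 2), (n, 18, 5), (n, 18, 6), (p, 36, 29), (p, 36, 32)}

Joining U and T on B yields {(2, 6, 18, n), (2, 6, 25, b), (27, 6, 18, n), (27, 6, 25, b), (29, 1, 21, a), (29, 1, 32, b), (29, 1, 36, p), (29, 1, 38, b), (32, 1, 21, a), (32, 1, 32, b), (32, 1, 36, p), (32, 1, 38, b), (37, 6, 18, n), (37, 6, 25, b), (5, 6, 18, n), (5, 6, 25, b), (6, 6, 18, n), (6, 6, 25, b)}.
Filtering on E < G leaves {(2, 6, 18, n), (2, 6, 25, b), (29, 1, 32, b), (29, 1, 36, p), (29, 1, 38, b), (32, 1, 36, p), (32, 1, 38, b), (5, 6, 18, n), (5, 6, 25, b), (6, 6, 18, n), (6, 6, 25, b)}.
π[A, G, E]: project onto (A, G, E) → {(b, 25, 2), (b, 25, 5), (b, 25, 6), (b, 32, 29), (b, 38, 29), (b, 38, 32), (n, 18, 2), (n, 18, 5), (n, 18, 6), (p, 36, 29), (p, 36, 32)}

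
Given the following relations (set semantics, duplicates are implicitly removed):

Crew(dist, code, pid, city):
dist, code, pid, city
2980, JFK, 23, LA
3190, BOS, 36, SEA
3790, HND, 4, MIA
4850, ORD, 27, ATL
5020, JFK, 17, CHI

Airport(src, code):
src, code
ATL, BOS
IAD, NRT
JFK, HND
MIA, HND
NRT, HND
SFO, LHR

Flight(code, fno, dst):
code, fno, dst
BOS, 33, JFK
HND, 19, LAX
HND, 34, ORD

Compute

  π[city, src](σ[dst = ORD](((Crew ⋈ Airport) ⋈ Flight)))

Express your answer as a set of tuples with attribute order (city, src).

{(MIA, JFK), (MIA, MIA), (MIA, NRT)}

Natural join on code: {(3190, BOS, 36, SEA, ATL), (3790, HND, 4, MIA, JFK), (3790, HND, 4, MIA, MIA), (3790, HND, 4, MIA, NRT)}
Natural join on code: {(3190, BOS, 36, SEA, ATL, 33, JFK), (3790, HND, 4, MIA, JFK, 19, LAX), (3790, HND, 4, MIA, JFK, 34, ORD), (3790, HND, 4, MIA, MIA, 19, LAX), (3790, HND, 4, MIA, MIA, 34, ORD), (3790, HND, 4, MIA, NRT, 19, LAX), (3790, HND, 4, MIA, NRT, 34, ORD)}
Selection dst = ORD: {(3790, HND, 4, MIA, JFK, 34, ORD), (3790, HND, 4, MIA, MIA, 34, ORD), (3790, HND, 4, MIA, NRT, 34, ORD)}
Projecting to city, src: {(MIA, JFK), (MIA, MIA), (MIA, NRT)}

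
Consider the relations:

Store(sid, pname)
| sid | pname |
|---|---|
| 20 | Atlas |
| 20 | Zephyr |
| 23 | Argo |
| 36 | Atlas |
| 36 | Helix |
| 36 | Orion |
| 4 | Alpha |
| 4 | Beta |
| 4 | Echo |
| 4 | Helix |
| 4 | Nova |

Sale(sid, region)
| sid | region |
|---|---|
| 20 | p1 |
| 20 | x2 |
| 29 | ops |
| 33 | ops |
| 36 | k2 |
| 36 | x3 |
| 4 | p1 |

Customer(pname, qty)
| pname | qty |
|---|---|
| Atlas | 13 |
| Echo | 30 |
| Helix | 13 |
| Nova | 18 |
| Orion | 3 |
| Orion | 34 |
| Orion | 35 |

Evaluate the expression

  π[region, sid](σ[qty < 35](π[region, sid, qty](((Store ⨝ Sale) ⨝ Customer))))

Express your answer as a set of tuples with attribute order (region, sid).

Natural join on sid: {(20, Atlas, p1), (20, Atlas, x2), (20, Zephyr, p1), (20, Zephyr, x2), (36, Atlas, k2), (36, Atlas, x3), (36, Helix, k2), (36, Helix, x3), (36, Orion, k2), (36, Orion, x3), (4, Alpha, p1), (4, Beta, p1), (4, Echo, p1), (4, Helix, p1), (4, Nova, p1)}
Natural join on pname: {(20, Atlas, p1, 13), (20, Atlas, x2, 13), (36, Atlas, k2, 13), (36, Atlas, x3, 13), (36, Helix, k2, 13), (36, Helix, x3, 13), (36, Orion, k2, 3), (36, Orion, k2, 34), (36, Orion, k2, 35), (36, Orion, x3, 3), (36, Orion, x3, 34), (36, Orion, x3, 35), (4, Echo, p1, 30), (4, Helix, p1, 13), (4, Nova, p1, 18)}
π_{region, sid, qty} gives {(k2, 36, 13), (k2, 36, 3), (k2, 36, 34), (k2, 36, 35), (p1, 20, 13), (p1, 4, 13), (p1, 4, 18), (p1, 4, 30), (x2, 20, 13), (x3, 36, 13), (x3, 36, 3), (x3, 36, 34), (x3, 36, 35)} (2 duplicate(s) eliminated).
Selection qty < 35: {(k2, 36, 13), (k2, 36, 3), (k2, 36, 34), (p1, 20, 13), (p1, 4, 13), (p1, 4, 18), (p1, 4, 30), (x2, 20, 13), (x3, 36, 13), (x3, 36, 3), (x3, 36, 34)}
π_{region, sid} gives {(k2, 36), (p1, 20), (p1, 4), (x2, 20), (x3, 36)} (6 duplicate(s) eliminated).

{(k2, 36), (p1, 20), (p1, 4), (x2, 20), (x3, 36)}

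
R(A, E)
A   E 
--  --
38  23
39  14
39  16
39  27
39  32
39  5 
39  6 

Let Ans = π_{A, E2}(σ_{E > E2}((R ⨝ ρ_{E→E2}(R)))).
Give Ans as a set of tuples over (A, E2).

{(39, 14), (39, 16), (39, 27), (39, 5), (39, 6)}

ρ[E→E2]: schema becomes (A, E2); tuples unchanged.
Joining R and ρ_{E→E2}(R) on A yields {(38, 23, 23), (39, 14, 14), (39, 14, 16), (39, 14, 27), (39, 14, 32), (39, 14, 5), (39, 14, 6), (39, 16, 14), (39, 16, 16), (39, 16, 27), (39, 16, 32), (39, 16, 5), (39, 16, 6), (39, 27, 14), (39, 27, 16), (39, 27, 27), (39, 27, 32), (39, 27, 5), (39, 27, 6), (39, 32, 14), (39, 32, 16), (39, 32, 27), (39, 32, 32), (39, 32, 5), (39, 32, 6), (39, 5, 14), (39, 5, 16), (39, 5, 27), (39, 5, 32), (39, 5, 5), (39, 5, 6), (39, 6, 14), (39, 6, 16), (39, 6, 27), (39, 6, 32), (39, 6, 5), (39, 6, 6)}.
σ[E > E2]: keep tuples satisfying E > E2 → {(39, 14, 5), (39, 14, 6), (39, 16, 14), (39, 16, 5), (39, 16, 6), (39, 27, 14), (39, 27, 16), (39, 27, 5), (39, 27, 6), (39, 32, 14), (39, 32, 16), (39, 32, 27), (39, 32, 5), (39, 32, 6), (39, 6, 5)}
π_{A, E2} gives {(39, 14), (39, 16), (39, 27), (39, 5), (39, 6)} (10 duplicate(s) eliminated).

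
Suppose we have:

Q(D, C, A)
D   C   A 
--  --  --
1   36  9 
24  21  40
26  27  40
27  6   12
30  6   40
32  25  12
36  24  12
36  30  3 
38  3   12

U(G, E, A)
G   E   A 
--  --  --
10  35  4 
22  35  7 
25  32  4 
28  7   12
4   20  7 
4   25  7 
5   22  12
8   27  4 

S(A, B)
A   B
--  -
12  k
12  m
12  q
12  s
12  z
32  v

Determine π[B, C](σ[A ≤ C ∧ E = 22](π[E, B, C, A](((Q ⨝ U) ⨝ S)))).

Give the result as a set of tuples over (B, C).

{(k, 24), (k, 25), (m, 24), (m, 25), (q, 24), (q, 25), (s, 24), (s, 25), (z, 24), (z, 25)}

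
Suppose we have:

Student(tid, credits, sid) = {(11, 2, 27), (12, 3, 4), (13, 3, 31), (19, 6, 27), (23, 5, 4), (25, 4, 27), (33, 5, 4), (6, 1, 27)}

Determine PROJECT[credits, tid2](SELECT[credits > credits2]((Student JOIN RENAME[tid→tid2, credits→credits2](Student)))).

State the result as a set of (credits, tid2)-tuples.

ρ[tid→tid2, credits→credits2]: schema becomes (tid2, credits2, sid); tuples unchanged.
Natural join on sid: {(11, 2, 27, 11, 2), (11, 2, 27, 19, 6), (11, 2, 27, 25, 4), (11, 2, 27, 6, 1), (12, 3, 4, 12, 3), (12, 3, 4, 23, 5), (12, 3, 4, 33, 5), (13, 3, 31, 13, 3), (19, 6, 27, 11, 2), (19, 6, 27, 19, 6), (19, 6, 27, 25, 4), (19, 6, 27, 6, 1), (23, 5, 4, 12, 3), (23, 5, 4, 23, 5), (23, 5, 4, 33, 5), (25, 4, 27, 11, 2), (25, 4, 27, 19, 6), (25, 4, 27, 25, 4), (25, 4, 27, 6, 1), (33, 5, 4, 12, 3), (33, 5, 4, 23, 5), (33, 5, 4, 33, 5), (6, 1, 27, 11, 2), (6, 1, 27, 19, 6), (6, 1, 27, 25, 4), (6, 1, 27, 6, 1)}
Apply σ_{credits > credits2}; surviving tuples: {(11, 2, 27, 6, 1), (19, 6, 27, 11, 2), (19, 6, 27, 25, 4), (19, 6, 27, 6, 1), (23, 5, 4, 12, 3), (25, 4, 27, 11, 2), (25, 4, 27, 6, 1), (33, 5, 4, 12, 3)}
Projecting to credits, tid2 (1 duplicate(s) eliminated): {(2, 6), (4, 11), (4, 6), (5, 12), (6, 11), (6, 25), (6, 6)}

{(2, 6), (4, 11), (4, 6), (5, 12), (6, 11), (6, 25), (6, 6)}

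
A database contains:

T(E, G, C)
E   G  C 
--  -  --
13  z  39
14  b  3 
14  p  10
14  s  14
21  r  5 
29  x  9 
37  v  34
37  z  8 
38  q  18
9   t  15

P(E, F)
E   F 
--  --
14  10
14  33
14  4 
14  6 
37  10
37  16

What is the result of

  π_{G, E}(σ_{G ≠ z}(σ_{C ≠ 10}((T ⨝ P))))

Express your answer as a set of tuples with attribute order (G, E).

{(b, 14), (s, 14), (v, 37)}

Joining T and P on E yields {(14, b, 3, 10), (14, b, 3, 33), (14, b, 3, 4), (14, b, 3, 6), (14, p, 10, 10), (14, p, 10, 33), (14, p, 10, 4), (14, p, 10, 6), (14, s, 14, 10), (14, s, 14, 33), (14, s, 14, 4), (14, s, 14, 6), (37, v, 34, 10), (37, v, 34, 16), (37, z, 8, 10), (37, z, 8, 16)}.
Apply σ_{C ≠ 10}; surviving tuples: {(14, b, 3, 10), (14, b, 3, 33), (14, b, 3, 4), (14, b, 3, 6), (14, s, 14, 10), (14, s, 14, 33), (14, s, 14, 4), (14, s, 14, 6), (37, v, 34, 10), (37, v, 34, 16), (37, z, 8, 10), (37, z, 8, 16)}
Apply σ_{G ≠ z}; surviving tuples: {(14, b, 3, 10), (14, b, 3, 33), (14, b, 3, 4), (14, b, 3, 6), (14, s, 14, 10), (14, s, 14, 33), (14, s, 14, 4), (14, s, 14, 6), (37, v, 34, 10), (37, v, 34, 16)}
π_{G, E} gives {(b, 14), (s, 14), (v, 37)} (7 duplicate(s) eliminated).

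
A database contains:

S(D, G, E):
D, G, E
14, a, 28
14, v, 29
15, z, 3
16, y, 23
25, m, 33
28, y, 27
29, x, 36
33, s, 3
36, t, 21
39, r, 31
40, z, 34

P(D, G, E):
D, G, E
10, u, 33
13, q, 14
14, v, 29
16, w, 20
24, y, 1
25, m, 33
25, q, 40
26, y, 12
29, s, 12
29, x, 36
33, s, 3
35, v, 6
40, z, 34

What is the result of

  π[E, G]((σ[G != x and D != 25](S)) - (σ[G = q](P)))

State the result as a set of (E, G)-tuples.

{(21, t), (23, y), (27, y), (28, a), (29, v), (3, s), (3, z), (31, r), (34, z)}

Filtering on G != x and D != 25 leaves {(14, a, 28), (14, v, 29), (15, z, 3), (16, y, 23), (28, y, 27), (33, s, 3), (36, t, 21), (39, r, 31), (40, z, 34)}.
Filtering on G = q leaves {(13, q, 14), (25, q, 40)}.
Difference: {(14, a, 28), (14, v, 29), (15, z, 3), (16, y, 23), (28, y, 27), (33, s, 3), (36, t, 21), (39, r, 31), (40, z, 34)} with {(13, q, 14), (25, q, 40)} → {(14, a, 28), (14, v, 29), (15, z, 3), (16, y, 23), (28, y, 27), (33, s, 3), (36, t, 21), (39, r, 31), (40, z, 34)}
π[E, G]: project onto (E, G) → {(21, t), (23, y), (27, y), (28, a), (29, v), (3, s), (3, z), (31, r), (34, z)}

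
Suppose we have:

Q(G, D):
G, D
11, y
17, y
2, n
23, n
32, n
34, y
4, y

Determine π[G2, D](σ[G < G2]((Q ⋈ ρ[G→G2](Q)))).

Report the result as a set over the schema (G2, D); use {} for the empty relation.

{(11, y), (17, y), (23, n), (32, n), (34, y)}

ρ[G→G2]: schema becomes (G2, D); tuples unchanged.
Q ⋈ ρ[G→G2](Q) (natural join on D): {(11, y, 11), (11, y, 17), (11, y, 34), (11, y, 4), (17, y, 11), (17, y, 17), (17, y, 34), (17, y, 4), (2, n, 2), (2, n, 23), (2, n, 32), (23, n, 2), (23, n, 23), (23, n, 32), (32, n, 2), (32, n, 23), (32, n, 32), (34, y, 11), (34, y, 17), (34, y, 34), (34, y, 4), (4, y, 11), (4, y, 17), (4, y, 34), (4, y, 4)}
Apply σ_{G < G2}; surviving tuples: {(11, y, 17), (11, y, 34), (17, y, 34), (2, n, 23), (2, n, 32), (23, n, 32), (4, y, 11), (4, y, 17), (4, y, 34)}
Projecting to G2, D (4 duplicate(s) eliminated): {(11, y), (17, y), (23, n), (32, n), (34, y)}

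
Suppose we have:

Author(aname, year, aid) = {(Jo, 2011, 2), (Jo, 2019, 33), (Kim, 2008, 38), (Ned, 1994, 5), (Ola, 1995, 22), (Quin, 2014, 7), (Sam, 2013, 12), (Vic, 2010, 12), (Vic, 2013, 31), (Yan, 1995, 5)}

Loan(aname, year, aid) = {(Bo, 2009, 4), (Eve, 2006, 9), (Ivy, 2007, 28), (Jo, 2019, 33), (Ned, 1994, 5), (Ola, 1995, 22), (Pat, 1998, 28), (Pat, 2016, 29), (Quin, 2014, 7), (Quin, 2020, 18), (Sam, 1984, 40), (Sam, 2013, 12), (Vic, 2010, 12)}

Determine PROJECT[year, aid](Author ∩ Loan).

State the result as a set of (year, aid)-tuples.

Intersection: {(Jo, 2011, 2), (Jo, 2019, 33), (Kim, 2008, 38), (Ned, 1994, 5), (Ola, 1995, 22), (Quin, 2014, 7), (Sam, 2013, 12), (Vic, 2010, 12), (Vic, 2013, 31), (Yan, 1995, 5)} with {(Bo, 2009, 4), (Eve, 2006, 9), (Ivy, 2007, 28), (Jo, 2019, 33), (Ned, 1994, 5), (Ola, 1995, 22), (Pat, 1998, 28), (Pat, 2016, 29), (Quin, 2014, 7), (Quin, 2020, 18), (Sam, 1984, 40), (Sam, 2013, 12), (Vic, 2010, 12)} → {(Jo, 2019, 33), (Ned, 1994, 5), (Ola, 1995, 22), (Quin, 2014, 7), (Sam, 2013, 12), (Vic, 2010, 12)}
Projecting to year, aid: {(1994, 5), (1995, 22), (2010, 12), (2013, 12), (2014, 7), (2019, 33)}

{(1994, 5), (1995, 22), (2010, 12), (2013, 12), (2014, 7), (2019, 33)}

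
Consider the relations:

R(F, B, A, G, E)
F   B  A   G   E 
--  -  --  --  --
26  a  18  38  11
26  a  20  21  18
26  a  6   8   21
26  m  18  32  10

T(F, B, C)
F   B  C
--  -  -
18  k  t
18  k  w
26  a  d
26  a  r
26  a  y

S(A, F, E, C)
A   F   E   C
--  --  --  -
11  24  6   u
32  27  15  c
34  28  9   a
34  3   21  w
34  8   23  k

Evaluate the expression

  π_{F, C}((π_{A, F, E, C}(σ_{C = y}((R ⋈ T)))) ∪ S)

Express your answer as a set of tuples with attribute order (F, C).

R ⋈ T (natural join on F, B): {(26, a, 18, 38, 11, d), (26, a, 18, 38, 11, r), (26, a, 18, 38, 11, y), (26, a, 20, 21, 18, d), (26, a, 20, 21, 18, r), (26, a, 20, 21, 18, y), (26, a, 6, 8, 21, d), (26, a, 6, 8, 21, r), (26, a, 6, 8, 21, y)}
Filtering on C = y leaves {(26, a, 18, 38, 11, y), (26, a, 20, 21, 18, y), (26, a, 6, 8, 21, y)}.
Keep only column(s) A, F, E, C: {(18, 26, 11, y), (20, 26, 18, y), (6, 26, 21, y)}
Set union of the two operands is {(11, 24, 6, u), (18, 26, 11, y), (20, 26, 18, y), (32, 27, 15, c), (34, 28, 9, a), (34, 3, 21, w), (34, 8, 23, k), (6, 26, 21, y)}.
Keep only column(s) F, C (2 duplicate(s) eliminated): {(24, u), (26, y), (27, c), (28, a), (3, w), (8, k)}

{(24, u), (26, y), (27, c), (28, a), (3, w), (8, k)}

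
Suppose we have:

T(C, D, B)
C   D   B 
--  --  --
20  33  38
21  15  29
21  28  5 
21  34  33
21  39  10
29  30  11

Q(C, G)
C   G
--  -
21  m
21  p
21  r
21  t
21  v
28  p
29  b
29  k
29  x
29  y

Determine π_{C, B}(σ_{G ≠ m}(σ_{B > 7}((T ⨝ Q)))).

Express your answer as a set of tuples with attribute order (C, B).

{(21, 10), (21, 29), (21, 33), (29, 11)}

Natural join on C: {(21, 15, 29, m), (21, 15, 29, p), (21, 15, 29, r), (21, 15, 29, t), (21, 15, 29, v), (21, 28, 5, m), (21, 28, 5, p), (21, 28, 5, r), (21, 28, 5, t), (21, 28, 5, v), (21, 34, 33, m), (21, 34, 33, p), (21, 34, 33, r), (21, 34, 33, t), (21, 34, 33, v), (21, 39, 10, m), (21, 39, 10, p), (21, 39, 10, r), (21, 39, 10, t), (21, 39, 10, v), (29, 30, 11, b), (29, 30, 11, k), (29, 30, 11, x), (29, 30, 11, y)}
Selection B > 7: {(21, 15, 29, m), (21, 15, 29, p), (21, 15, 29, r), (21, 15, 29, t), (21, 15, 29, v), (21, 34, 33, m), (21, 34, 33, p), (21, 34, 33, r), (21, 34, 33, t), (21, 34, 33, v), (21, 39, 10, m), (21, 39, 10, p), (21, 39, 10, r), (21, 39, 10, t), (21, 39, 10, v), (29, 30, 11, b), (29, 30, 11, k), (29, 30, 11, x), (29, 30, 11, y)}
Selection G ≠ m: {(21, 15, 29, p), (21, 15, 29, r), (21, 15, 29, t), (21, 15, 29, v), (21, 34, 33, p), (21, 34, 33, r), (21, 34, 33, t), (21, 34, 33, v), (21, 39, 10, p), (21, 39, 10, r), (21, 39, 10, t), (21, 39, 10, v), (29, 30, 11, b), (29, 30, 11, k), (29, 30, 11, x), (29, 30, 11, y)}
Keep only column(s) C, B (12 duplicate(s) eliminated): {(21, 10), (21, 29), (21, 33), (29, 11)}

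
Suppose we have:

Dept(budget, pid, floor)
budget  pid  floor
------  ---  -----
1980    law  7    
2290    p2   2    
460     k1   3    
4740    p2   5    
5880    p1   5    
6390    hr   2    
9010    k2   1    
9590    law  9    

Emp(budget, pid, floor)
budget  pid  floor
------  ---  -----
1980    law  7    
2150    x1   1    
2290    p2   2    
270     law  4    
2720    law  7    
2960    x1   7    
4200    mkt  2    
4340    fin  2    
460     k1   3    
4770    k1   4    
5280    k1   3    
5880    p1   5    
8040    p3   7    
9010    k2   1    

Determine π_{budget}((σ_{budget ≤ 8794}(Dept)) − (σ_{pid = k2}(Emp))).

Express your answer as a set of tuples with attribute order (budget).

{1980, 2290, 460, 4740, 5880, 6390}

σ[budget ≤ 8794]: keep tuples satisfying budget ≤ 8794 → {(1980, law, 7), (2290, p2, 2), (460, k1, 3), (4740, p2, 5), (5880, p1, 5), (6390, hr, 2)}
σ[pid = k2]: keep tuples satisfying pid = k2 → {(9010, k2, 1)}
Difference: {(1980, law, 7), (2290, p2, 2), (460, k1, 3), (4740, p2, 5), (5880, p1, 5), (6390, hr, 2)} with {(9010, k2, 1)} → {(1980, law, 7), (2290, p2, 2), (460, k1, 3), (4740, p2, 5), (5880, p1, 5), (6390, hr, 2)}
Keep only column(s) budget: {1980, 2290, 460, 4740, 5880, 6390}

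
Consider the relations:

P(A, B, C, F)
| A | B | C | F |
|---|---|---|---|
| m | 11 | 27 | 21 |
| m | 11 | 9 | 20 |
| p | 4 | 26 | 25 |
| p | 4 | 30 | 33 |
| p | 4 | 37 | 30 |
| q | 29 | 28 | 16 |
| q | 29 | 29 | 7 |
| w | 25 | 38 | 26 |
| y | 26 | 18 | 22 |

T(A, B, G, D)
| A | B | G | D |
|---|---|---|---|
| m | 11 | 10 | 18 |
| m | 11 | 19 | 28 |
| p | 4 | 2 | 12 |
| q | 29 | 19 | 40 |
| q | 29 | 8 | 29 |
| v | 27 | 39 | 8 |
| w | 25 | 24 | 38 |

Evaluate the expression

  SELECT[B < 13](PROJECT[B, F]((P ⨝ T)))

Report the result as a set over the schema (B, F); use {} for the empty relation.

P ⋈ T (natural join on A, B): {(m, 11, 27, 21, 10, 18), (m, 11, 27, 21, 19, 28), (m, 11, 9, 20, 10, 18), (m, 11, 9, 20, 19, 28), (p, 4, 26, 25, 2, 12), (p, 4, 30, 33, 2, 12), (p, 4, 37, 30, 2, 12), (q, 29, 28, 16, 19, 40), (q, 29, 28, 16, 8, 29), (q, 29, 29, 7, 19, 40), (q, 29, 29, 7, 8, 29), (w, 25, 38, 26, 24, 38)}
π_{B, F} gives {(11, 20), (11, 21), (25, 26), (29, 16), (29, 7), (4, 25), (4, 30), (4, 33)} (4 duplicate(s) eliminated).
Selection B < 13: {(11, 20), (11, 21), (4, 25), (4, 30), (4, 33)}

{(11, 20), (11, 21), (4, 25), (4, 30), (4, 33)}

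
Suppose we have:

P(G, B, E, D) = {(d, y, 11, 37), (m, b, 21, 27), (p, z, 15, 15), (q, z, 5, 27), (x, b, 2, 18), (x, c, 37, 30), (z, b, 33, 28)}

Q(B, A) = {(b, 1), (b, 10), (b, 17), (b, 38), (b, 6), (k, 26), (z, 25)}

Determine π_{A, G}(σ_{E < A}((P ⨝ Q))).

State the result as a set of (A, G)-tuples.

{(10, x), (17, x), (25, p), (25, q), (38, m), (38, x), (38, z), (6, x)}

Natural join on B: {(m, b, 21, 27, 1), (m, b, 21, 27, 10), (m, b, 21, 27, 17), (m, b, 21, 27, 38), (m, b, 21, 27, 6), (p, z, 15, 15, 25), (q, z, 5, 27, 25), (x, b, 2, 18, 1), (x, b, 2, 18, 10), (x, b, 2, 18, 17), (x, b, 2, 18, 38), (x, b, 2, 18, 6), (z, b, 33, 28, 1), (z, b, 33, 28, 10), (z, b, 33, 28, 17), (z, b, 33, 28, 38), (z, b, 33, 28, 6)}
Selection E < A: {(m, b, 21, 27, 38), (p, z, 15, 15, 25), (q, z, 5, 27, 25), (x, b, 2, 18, 10), (x, b, 2, 18, 17), (x, b, 2, 18, 38), (x, b, 2, 18, 6), (z, b, 33, 28, 38)}
π_{A, G} gives {(10, x), (17, x), (25, p), (25, q), (38, m), (38, x), (38, z), (6, x)}.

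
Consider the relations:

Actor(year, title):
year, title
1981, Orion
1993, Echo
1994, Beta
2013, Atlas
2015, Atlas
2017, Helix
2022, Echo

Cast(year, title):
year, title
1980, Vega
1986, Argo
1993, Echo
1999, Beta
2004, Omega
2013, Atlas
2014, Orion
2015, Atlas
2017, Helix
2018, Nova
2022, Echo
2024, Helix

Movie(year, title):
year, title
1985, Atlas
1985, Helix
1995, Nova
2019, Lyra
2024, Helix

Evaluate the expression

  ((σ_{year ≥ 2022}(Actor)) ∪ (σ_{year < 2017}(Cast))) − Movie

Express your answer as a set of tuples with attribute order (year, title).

Apply σ_{year ≥ 2022}; surviving tuples: {(2022, Echo)}
Apply σ_{year < 2017}; surviving tuples: {(1980, Vega), (1986, Argo), (1993, Echo), (1999, Beta), (2004, Omega), (2013, Atlas), (2014, Orion), (2015, Atlas)}
Set union of the two operands is {(1980, Vega), (1986, Argo), (1993, Echo), (1999, Beta), (2004, Omega), (2013, Atlas), (2014, Orion), (2015, Atlas), (2022, Echo)}.
Set difference of the two operands is {(1980, Vega), (1986, Argo), (1993, Echo), (1999, Beta), (2004, Omega), (2013, Atlas), (2014, Orion), (2015, Atlas), (2022, Echo)}.

{(1980, Vega), (1986, Argo), (1993, Echo), (1999, Beta), (2004, Omega), (2013, Atlas), (2014, Orion), (2015, Atlas), (2022, Echo)}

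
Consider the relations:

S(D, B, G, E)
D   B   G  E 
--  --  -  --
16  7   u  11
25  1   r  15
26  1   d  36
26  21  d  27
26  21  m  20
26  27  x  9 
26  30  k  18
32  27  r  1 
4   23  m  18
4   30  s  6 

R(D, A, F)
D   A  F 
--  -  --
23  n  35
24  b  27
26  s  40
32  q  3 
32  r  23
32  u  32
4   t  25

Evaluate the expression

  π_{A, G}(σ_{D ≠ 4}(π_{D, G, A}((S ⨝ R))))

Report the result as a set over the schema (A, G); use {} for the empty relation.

{(q, r), (r, r), (s, d), (s, k), (s, m), (s, x), (u, r)}

S ⋈ R (natural join on D): {(26, 1, d, 36, s, 40), (26, 21, d, 27, s, 40), (26, 21, m, 20, s, 40), (26, 27, x, 9, s, 40), (26, 30, k, 18, s, 40), (32, 27, r, 1, q, 3), (32, 27, r, 1, r, 23), (32, 27, r, 1, u, 32), (4, 23, m, 18, t, 25), (4, 30, s, 6, t, 25)}
π_{D, G, A} gives {(26, d, s), (26, k, s), (26, m, s), (26, x, s), (32, r, q), (32, r, r), (32, r, u), (4, m, t), (4, s, t)} (1 duplicate(s) eliminated).
Selection D ≠ 4: {(26, d, s), (26, k, s), (26, m, s), (26, x, s), (32, r, q), (32, r, r), (32, r, u)}
π_{A, G} gives {(q, r), (r, r), (s, d), (s, k), (s, m), (s, x), (u, r)}.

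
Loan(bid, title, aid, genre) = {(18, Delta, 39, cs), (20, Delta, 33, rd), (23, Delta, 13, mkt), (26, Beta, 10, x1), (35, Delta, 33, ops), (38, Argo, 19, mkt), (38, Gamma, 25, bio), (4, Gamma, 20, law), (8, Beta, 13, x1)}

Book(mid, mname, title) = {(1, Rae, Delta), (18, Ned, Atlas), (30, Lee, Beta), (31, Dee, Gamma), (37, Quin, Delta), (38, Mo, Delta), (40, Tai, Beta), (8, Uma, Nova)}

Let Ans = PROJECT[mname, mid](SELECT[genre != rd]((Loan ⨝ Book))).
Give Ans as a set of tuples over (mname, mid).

Natural join on title: {(18, Delta, 39, cs, 1, Rae), (18, Delta, 39, cs, 37, Quin), (18, Delta, 39, cs, 38, Mo), (20, Delta, 33, rd, 1, Rae), (20, Delta, 33, rd, 37, Quin), (20, Delta, 33, rd, 38, Mo), (23, Delta, 13, mkt, 1, Rae), (23, Delta, 13, mkt, 37, Quin), (23, Delta, 13, mkt, 38, Mo), (26, Beta, 10, x1, 30, Lee), (26, Beta, 10, x1, 40, Tai), (35, Delta, 33, ops, 1, Rae), (35, Delta, 33, ops, 37, Quin), (35, Delta, 33, ops, 38, Mo), (38, Gamma, 25, bio, 31, Dee), (4, Gamma, 20, law, 31, Dee), (8, Beta, 13, x1, 30, Lee), (8, Beta, 13, x1, 40, Tai)}
σ[genre != rd]: keep tuples satisfying genre != rd → {(18, Delta, 39, cs, 1, Rae), (18, Delta, 39, cs, 37, Quin), (18, Delta, 39, cs, 38, Mo), (23, Delta, 13, mkt, 1, Rae), (23, Delta, 13, mkt, 37, Quin), (23, Delta, 13, mkt, 38, Mo), (26, Beta, 10, x1, 30, Lee), (26, Beta, 10, x1, 40, Tai), (35, Delta, 33, ops, 1, Rae), (35, Delta, 33, ops, 37, Quin), (35, Delta, 33, ops, 38, Mo), (38, Gamma, 25, bio, 31, Dee), (4, Gamma, 20, law, 31, Dee), (8, Beta, 13, x1, 30, Lee), (8, Beta, 13, x1, 40, Tai)}
π_{mname, mid} gives {(Dee, 31), (Lee, 30), (Mo, 38), (Quin, 37), (Rae, 1), (Tai, 40)} (9 duplicate(s) eliminated).

{(Dee, 31), (Lee, 30), (Mo, 38), (Quin, 37), (Rae, 1), (Tai, 40)}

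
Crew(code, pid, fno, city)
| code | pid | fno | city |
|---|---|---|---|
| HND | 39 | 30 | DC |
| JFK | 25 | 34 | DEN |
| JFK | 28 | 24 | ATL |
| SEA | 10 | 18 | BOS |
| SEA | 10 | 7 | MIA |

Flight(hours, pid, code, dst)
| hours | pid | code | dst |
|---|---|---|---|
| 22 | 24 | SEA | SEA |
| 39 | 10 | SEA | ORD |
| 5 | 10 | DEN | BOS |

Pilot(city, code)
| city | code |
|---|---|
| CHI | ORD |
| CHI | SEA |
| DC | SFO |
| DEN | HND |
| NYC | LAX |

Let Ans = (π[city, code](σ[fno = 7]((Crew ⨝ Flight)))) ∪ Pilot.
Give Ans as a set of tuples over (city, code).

{(CHI, ORD), (CHI, SEA), (DC, SFO), (DEN, HND), (MIA, SEA), (NYC, LAX)}

Joining Crew and Flight on code, pid yields {(SEA, 10, 18, BOS, 39, ORD), (SEA, 10, 7, MIA, 39, ORD)}.
Selection fno = 7: {(SEA, 10, 7, MIA, 39, ORD)}
π[city, code]: project onto (city, code) → {(MIA, SEA)}
Set union of the two operands is {(CHI, ORD), (CHI, SEA), (DC, SFO), (DEN, HND), (MIA, SEA), (NYC, LAX)}.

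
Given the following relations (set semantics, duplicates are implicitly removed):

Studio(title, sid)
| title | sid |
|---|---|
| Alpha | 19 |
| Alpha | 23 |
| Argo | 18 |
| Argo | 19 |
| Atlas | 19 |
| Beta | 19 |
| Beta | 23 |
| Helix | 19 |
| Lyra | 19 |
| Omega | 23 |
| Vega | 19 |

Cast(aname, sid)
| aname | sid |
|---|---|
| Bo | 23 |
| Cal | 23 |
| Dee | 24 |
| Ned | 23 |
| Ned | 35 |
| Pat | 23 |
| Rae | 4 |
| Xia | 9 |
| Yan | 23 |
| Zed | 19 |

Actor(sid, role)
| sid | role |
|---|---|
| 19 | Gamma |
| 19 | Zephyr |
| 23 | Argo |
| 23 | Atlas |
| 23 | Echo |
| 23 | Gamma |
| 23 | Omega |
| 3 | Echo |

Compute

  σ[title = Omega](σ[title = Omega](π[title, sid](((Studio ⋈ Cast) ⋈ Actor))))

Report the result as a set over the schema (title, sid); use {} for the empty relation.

{(Omega, 23)}

Natural join on sid: {(Alpha, 19, Zed), (Alpha, 23, Bo), (Alpha, 23, Cal), (Alpha, 23, Ned), (Alpha, 23, Pat), (Alpha, 23, Yan), (Argo, 19, Zed), (Atlas, 19, Zed), (Beta, 19, Zed), (Beta, 23, Bo), (Beta, 23, Cal), (Beta, 23, Ned), (Beta, 23, Pat), (Beta, 23, Yan), (Helix, 19, Zed), (Lyra, 19, Zed), (Omega, 23, Bo), (Omega, 23, Cal), (Omega, 23, Ned), (Omega, 23, Pat), (Omega, 23, Yan), (Vega, 19, Zed)}
Natural join on sid: {(Alpha, 19, Zed, Gamma), (Alpha, 19, Zed, Zephyr), (Alpha, 23, Bo, Argo), (Alpha, 23, Bo, Atlas), (Alpha, 23, Bo, Echo), (Alpha, 23, Bo, Gamma), (Alpha, 23, Bo, Omega), (Alpha, 23, Cal, Argo), (Alpha, 23, Cal, Atlas), (Alpha, 23, Cal, Echo), (Alpha, 23, Cal, Gamma), (Alpha, 23, Cal, Omega), (Alpha, 23, Ned, Argo), (Alpha, 23, Ned, Atlas), (Alpha, 23, Ned, Echo), (Alpha, 23, Ned, Gamma), (Alpha, 23, Ned, Omega), (Alpha, 23, Pat, Argo), (Alpha, 23, Pat, Atlas), (Alpha, 23, Pat, Echo), (Alpha, 23, Pat, Gamma), (Alpha, 23, Pat, Omega), (Alpha, 23, Yan, Argo), (Alpha, 23, Yan, Atlas), (Alpha, 23, Yan, Echo), (Alpha, 23, Yan, Gamma), (Alpha, 23, Yan, Omega), (Argo, 19, Zed, Gamma), (Argo, 19, Zed, Zephyr), (Atlas, 19, Zed, Gamma), (Atlas, 19, Zed, Zephyr), (Beta, 19, Zed, Gamma), (Beta, 19, Zed, Zephyr), (Beta, 23, Bo, Argo), (Beta, 23, Bo, Atlas), (Beta, 23, Bo, Echo), (Beta, 23, Bo, Gamma), (Beta, 23, Bo, Omega), (Beta, 23, Cal, Argo), (Beta, 23, Cal, Atlas), (Beta, 23, Cal, Echo), (Beta, 23, Cal, Gamma), (Beta, 23, Cal, Omega), (Beta, 23, Ned, Argo), (Beta, 23, Ned, Atlas), (Beta, 23, Ned, Echo), (Beta, 23, Ned, Gamma), (Beta, 23, Ned, Omega), (Beta, 23, Pat, Argo), (Beta, 23, Pat, Atlas), (Beta, 23, Pat, Echo), (Beta, 23, Pat, Gamma), (Beta, 23, Pat, Omega), (Beta, 23, Yan, Argo), (Beta, 23, Yan, Atlas), (Beta, 23, Yan, Echo), (Beta, 23, Yan, Gamma), (Beta, 23, Yan, Omega), (Helix, 19, Zed, Gamma), (Helix, 19, Zed, Zephyr), (Lyra, 19, Zed, Gamma), (Lyra, 19, Zed, Zephyr), (Omega, 23, Bo, Argo), (Omega, 23, Bo, Atlas), (Omega, 23, Bo, Echo), (Omega, 23, Bo, Gamma), (Omega, 23, Bo, Omega), (Omega, 23, Cal, Argo), (Omega, 23, Cal, Atlas), (Omega, 23, Cal, Echo), (Omega, 23, Cal, Gamma), (Omega, 23, Cal, Omega), (Omega, 23, Ned, Argo), (Omega, 23, Ned, Atlas), (Omega, 23, Ned, Echo), (Omega, 23, Ned, Gamma), (Omega, 23, Ned, Omega), (Omega, 23, Pat, Argo), (Omega, 23, Pat, Atlas), (Omega, 23, Pat, Echo), (Omega, 23, Pat, Gamma), (Omega, 23, Pat, Omega), (Omega, 23, Yan, Argo), (Omega, 23, Yan, Atlas), (Omega, 23, Yan, Echo), (Omega, 23, Yan, Gamma), (Omega, 23, Yan, Omega), (Vega, 19, Zed, Gamma), (Vega, 19, Zed, Zephyr)}
Keep only column(s) title, sid (79 duplicate(s) eliminated): {(Alpha, 19), (Alpha, 23), (Argo, 19), (Atlas, 19), (Beta, 19), (Beta, 23), (Helix, 19), (Lyra, 19), (Omega, 23), (Vega, 19)}
Apply σ_{title = Omega}; surviving tuples: {(Omega, 23)}
Apply σ_{title = Omega}; surviving tuples: {(Omega, 23)}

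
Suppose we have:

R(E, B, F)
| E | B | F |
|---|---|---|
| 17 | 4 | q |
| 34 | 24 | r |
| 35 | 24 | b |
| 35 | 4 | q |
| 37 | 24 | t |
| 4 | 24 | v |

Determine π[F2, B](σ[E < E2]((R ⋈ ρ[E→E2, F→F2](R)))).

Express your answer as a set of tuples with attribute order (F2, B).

ρ[E→E2, F→F2]: schema becomes (E2, B, F2); tuples unchanged.
Natural join on B: {(17, 4, q, 17, q), (17, 4, q, 35, q), (34, 24, r, 34, r), (34, 24, r, 35, b), (34, 24, r, 37, t), (34, 24, r, 4, v), (35, 24, b, 34, r), (35, 24, b, 35, b), (35, 24, b, 37, t), (35, 24, b, 4, v), (35, 4, q, 17, q), (35, 4, q, 35, q), (37, 24, t, 34, r), (37, 24, t, 35, b), (37, 24, t, 37, t), (37, 24, t, 4, v), (4, 24, v, 34, r), (4, 24, v, 35, b), (4, 24, v, 37, t), (4, 24, v, 4, v)}
Filtering on E < E2 leaves {(17, 4, q, 35, q), (34, 24, r, 35, b), (34, 24, r, 37, t), (35, 24, b, 37, t), (4, 24, v, 34, r), (4, 24, v, 35, b), (4, 24, v, 37, t)}.
Keep only column(s) F2, B (3 duplicate(s) eliminated): {(b, 24), (q, 4), (r, 24), (t, 24)}

{(b, 24), (q, 4), (r, 24), (t, 24)}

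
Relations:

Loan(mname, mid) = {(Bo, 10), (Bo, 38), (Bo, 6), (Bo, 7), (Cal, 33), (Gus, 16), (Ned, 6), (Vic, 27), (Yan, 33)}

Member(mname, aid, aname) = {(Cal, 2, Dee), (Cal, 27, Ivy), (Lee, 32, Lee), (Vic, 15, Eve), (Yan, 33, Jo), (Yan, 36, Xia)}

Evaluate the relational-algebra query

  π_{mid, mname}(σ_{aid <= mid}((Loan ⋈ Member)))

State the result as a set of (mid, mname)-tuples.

{(27, Vic), (33, Cal), (33, Yan)}

Joining Loan and Member on mname yields {(Cal, 33, 2, Dee), (Cal, 33, 27, Ivy), (Vic, 27, 15, Eve), (Yan, 33, 33, Jo), (Yan, 33, 36, Xia)}.
Apply σ_{aid <= mid}; surviving tuples: {(Cal, 33, 2, Dee), (Cal, 33, 27, Ivy), (Vic, 27, 15, Eve), (Yan, 33, 33, Jo)}
Projecting to mid, mname (1 duplicate(s) eliminated): {(27, Vic), (33, Cal), (33, Yan)}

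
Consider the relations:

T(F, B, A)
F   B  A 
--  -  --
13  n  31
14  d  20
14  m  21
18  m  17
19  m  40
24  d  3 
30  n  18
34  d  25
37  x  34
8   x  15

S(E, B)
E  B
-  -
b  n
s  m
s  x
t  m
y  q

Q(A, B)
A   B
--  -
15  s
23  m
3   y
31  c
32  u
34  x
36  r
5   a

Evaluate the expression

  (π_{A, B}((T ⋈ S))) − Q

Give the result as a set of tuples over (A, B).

Joining T and S on B yields {(13, n, 31, b), (14, m, 21, s), (14, m, 21, t), (18, m, 17, s), (18, m, 17, t), (19, m, 40, s), (19, m, 40, t), (30, n, 18, b), (37, x, 34, s), (8, x, 15, s)}.
Projecting to A, B (3 duplicate(s) eliminated): {(15, x), (17, m), (18, n), (21, m), (31, n), (34, x), (40, m)}
Set difference of the two operands is {(15, x), (17, m), (18, n), (21, m), (31, n), (40, m)}.

{(15, x), (17, m), (18, n), (21, m), (31, n), (40, m)}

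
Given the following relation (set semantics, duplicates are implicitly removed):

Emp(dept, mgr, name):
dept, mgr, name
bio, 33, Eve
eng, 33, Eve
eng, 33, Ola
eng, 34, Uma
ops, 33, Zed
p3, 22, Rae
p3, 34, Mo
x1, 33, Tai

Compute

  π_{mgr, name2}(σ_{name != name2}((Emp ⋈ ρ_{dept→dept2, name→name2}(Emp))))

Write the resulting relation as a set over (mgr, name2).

{(33, Eve), (33, Ola), (33, Tai), (33, Zed), (34, Mo), (34, Uma)}

ρ[dept→dept2, name→name2]: schema becomes (dept2, mgr, name2); tuples unchanged.
Natural join on mgr: {(bio, 33, Eve, bio, Eve), (bio, 33, Eve, eng, Eve), (bio, 33, Eve, eng, Ola), (bio, 33, Eve, ops, Zed), (bio, 33, Eve, x1, Tai), (eng, 33, Eve, bio, Eve), (eng, 33, Eve, eng, Eve), (eng, 33, Eve, eng, Ola), (eng, 33, Eve, ops, Zed), (eng, 33, Eve, x1, Tai), (eng, 33, Ola, bio, Eve), (eng, 33, Ola, eng, Eve), (eng, 33, Ola, eng, Ola), (eng, 33, Ola, ops, Zed), (eng, 33, Ola, x1, Tai), (eng, 34, Uma, eng, Uma), (eng, 34, Uma, p3, Mo), (ops, 33, Zed, bio, Eve), (ops, 33, Zed, eng, Eve), (ops, 33, Zed, eng, Ola), (ops, 33, Zed, ops, Zed), (ops, 33, Zed, x1, Tai), (p3, 22, Rae, p3, Rae), (p3, 34, Mo, eng, Uma), (p3, 34, Mo, p3, Mo), (x1, 33, Tai, bio, Eve), (x1, 33, Tai, eng, Eve), (x1, 33, Tai, eng, Ola), (x1, 33, Tai, ops, Zed), (x1, 33, Tai, x1, Tai)}
σ[name != name2]: keep tuples satisfying name != name2 → {(bio, 33, Eve, eng, Ola), (bio, 33, Eve, ops, Zed), (bio, 33, Eve, x1, Tai), (eng, 33, Eve, eng, Ola), (eng, 33, Eve, ops, Zed), (eng, 33, Eve, x1, Tai), (eng, 33, Ola, bio, Eve), (eng, 33, Ola, eng, Eve), (eng, 33, Ola, ops, Zed), (eng, 33, Ola, x1, Tai), (eng, 34, Uma, p3, Mo), (ops, 33, Zed, bio, Eve), (ops, 33, Zed, eng, Eve), (ops, 33, Zed, eng, Ola), (ops, 33, Zed, x1, Tai), (p3, 34, Mo, eng, Uma), (x1, 33, Tai, bio, Eve), (x1, 33, Tai, eng, Eve), (x1, 33, Tai, eng, Ola), (x1, 33, Tai, ops, Zed)}
π[mgr, name2]: project onto (mgr, name2) (14 duplicate(s) eliminated) → {(33, Eve), (33, Ola), (33, Tai), (33, Zed), (34, Mo), (34, Uma)}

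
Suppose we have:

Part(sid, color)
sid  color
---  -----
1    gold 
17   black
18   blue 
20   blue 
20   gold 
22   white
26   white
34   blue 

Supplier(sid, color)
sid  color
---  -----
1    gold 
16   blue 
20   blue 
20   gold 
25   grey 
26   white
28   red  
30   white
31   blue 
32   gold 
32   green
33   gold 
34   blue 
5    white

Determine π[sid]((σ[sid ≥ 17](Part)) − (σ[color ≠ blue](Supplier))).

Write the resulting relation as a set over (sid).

{17, 18, 20, 22, 34}

Selection sid ≥ 17: {(17, black), (18, blue), (20, blue), (20, gold), (22, white), (26, white), (34, blue)}
Selection color ≠ blue: {(1, gold), (20, gold), (25, grey), (26, white), (28, red), (30, white), (32, gold), (32, green), (33, gold), (5, white)}
Taking the difference: {(17, black), (18, blue), (20, blue), (22, white), (34, blue)}
Projecting to sid: {17, 18, 20, 22, 34}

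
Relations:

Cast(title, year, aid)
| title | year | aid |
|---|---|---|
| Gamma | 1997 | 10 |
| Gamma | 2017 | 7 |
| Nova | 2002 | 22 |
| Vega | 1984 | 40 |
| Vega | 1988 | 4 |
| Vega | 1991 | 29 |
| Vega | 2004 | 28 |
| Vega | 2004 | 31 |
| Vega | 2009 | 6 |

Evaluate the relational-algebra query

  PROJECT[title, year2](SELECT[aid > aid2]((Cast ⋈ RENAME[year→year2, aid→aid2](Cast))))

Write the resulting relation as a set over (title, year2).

{(Gamma, 2017), (Vega, 1988), (Vega, 1991), (Vega, 2004), (Vega, 2009)}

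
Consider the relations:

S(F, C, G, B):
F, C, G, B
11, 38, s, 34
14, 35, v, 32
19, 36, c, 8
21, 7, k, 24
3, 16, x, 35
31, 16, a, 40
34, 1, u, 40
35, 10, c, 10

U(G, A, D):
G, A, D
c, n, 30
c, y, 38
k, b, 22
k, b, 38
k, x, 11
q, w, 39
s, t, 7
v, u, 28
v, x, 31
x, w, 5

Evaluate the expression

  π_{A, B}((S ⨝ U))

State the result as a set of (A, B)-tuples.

{(b, 24), (n, 10), (n, 8), (t, 34), (u, 32), (w, 35), (x, 24), (x, 32), (y, 10), (y, 8)}

Joining S and U on G yields {(11, 38, s, 34, t, 7), (14, 35, v, 32, u, 28), (14, 35, v, 32, x, 31), (19, 36, c, 8, n, 30), (19, 36, c, 8, y, 38), (21, 7, k, 24, b, 22), (21, 7, k, 24, b, 38), (21, 7, k, 24, x, 11), (3, 16, x, 35, w, 5), (35, 10, c, 10, n, 30), (35, 10, c, 10, y, 38)}.
Keep only column(s) A, B (1 duplicate(s) eliminated): {(b, 24), (n, 10), (n, 8), (t, 34), (u, 32), (w, 35), (x, 24), (x, 32), (y, 10), (y, 8)}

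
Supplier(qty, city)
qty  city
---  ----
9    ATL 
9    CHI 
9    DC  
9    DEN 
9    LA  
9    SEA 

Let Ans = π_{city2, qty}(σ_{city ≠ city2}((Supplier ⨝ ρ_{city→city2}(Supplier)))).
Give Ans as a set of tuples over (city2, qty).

{(ATL, 9), (CHI, 9), (DC, 9), (DEN, 9), (LA, 9), (SEA, 9)}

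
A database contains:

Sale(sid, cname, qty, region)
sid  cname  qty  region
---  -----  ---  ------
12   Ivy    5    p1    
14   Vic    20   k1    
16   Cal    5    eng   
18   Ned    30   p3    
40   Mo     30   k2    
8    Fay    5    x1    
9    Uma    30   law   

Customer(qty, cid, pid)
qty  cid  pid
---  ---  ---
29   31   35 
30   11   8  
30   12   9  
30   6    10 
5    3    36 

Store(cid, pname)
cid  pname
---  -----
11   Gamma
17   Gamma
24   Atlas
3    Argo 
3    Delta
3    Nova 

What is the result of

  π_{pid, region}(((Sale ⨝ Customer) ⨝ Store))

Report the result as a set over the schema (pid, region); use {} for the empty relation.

Natural join on qty: {(12, Ivy, 5, p1, 3, 36), (16, Cal, 5, eng, 3, 36), (18, Ned, 30, p3, 11, 8), (18, Ned, 30, p3, 12, 9), (18, Ned, 30, p3, 6, 10), (40, Mo, 30, k2, 11, 8), (40, Mo, 30, k2, 12, 9), (40, Mo, 30, k2, 6, 10), (8, Fay, 5, x1, 3, 36), (9, Uma, 30, law, 11, 8), (9, Uma, 30, law, 12, 9), (9, Uma, 30, law, 6, 10)}
Natural join on cid: {(12, Ivy, 5, p1, 3, 36, Argo), (12, Ivy, 5, p1, 3, 36, Delta), (12, Ivy, 5, p1, 3, 36, Nova), (16, Cal, 5, eng, 3, 36, Argo), (16, Cal, 5, eng, 3, 36, Delta), (16, Cal, 5, eng, 3, 36, Nova), (18, Ned, 30, p3, 11, 8, Gamma), (40, Mo, 30, k2, 11, 8, Gamma), (8, Fay, 5, x1, 3, 36, Argo), (8, Fay, 5, x1, 3, 36, Delta), (8, Fay, 5, x1, 3, 36, Nova), (9, Uma, 30, law, 11, 8, Gamma)}
π[pid, region]: project onto (pid, region) (6 duplicate(s) eliminated) → {(36, eng), (36, p1), (36, x1), (8, k2), (8, law), (8, p3)}

{(36, eng), (36, p1), (36, x1), (8, k2), (8, law), (8, p3)}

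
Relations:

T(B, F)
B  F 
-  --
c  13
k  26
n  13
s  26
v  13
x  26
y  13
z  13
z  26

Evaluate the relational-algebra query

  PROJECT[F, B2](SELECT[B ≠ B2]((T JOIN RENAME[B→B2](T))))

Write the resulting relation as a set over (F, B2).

{(13, c), (13, n), (13, v), (13, y), (13, z), (26, k), (26, s), (26, x), (26, z)}

ρ[B→B2]: schema becomes (B2, F); tuples unchanged.
T ⋈ RENAME[B→B2](T) (natural join on F): {(c, 13, c), (c, 13, n), (c, 13, v), (c, 13, y), (c, 13, z), (k, 26, k), (k, 26, s), (k, 26, x), (k, 26, z), (n, 13, c), (n, 13, n), (n, 13, v), (n, 13, y), (n, 13, z), (s, 26, k), (s, 26, s), (s, 26, x), (s, 26, z), (v, 13, c), (v, 13, n), (v, 13, v), (v, 13, y), (v, 13, z), (x, 26, k), (x, 26, s), (x, 26, x), (x, 26, z), (y, 13, c), (y, 13, n), (y, 13, v), (y, 13, y), (y, 13, z), (z, 13, c), (z, 13, n), (z, 13, v), (z, 13, y), (z, 13, z), (z, 26, k), (z, 26, s), (z, 26, x), (z, 26, z)}
Filtering on B ≠ B2 leaves {(c, 13, n), (c, 13, v), (c, 13, y), (c, 13, z), (k, 26, s), (k, 26, x), (k, 26, z), (n, 13, c), (n, 13, v), (n, 13, y), (n, 13, z), (s, 26, k), (s, 26, x), (s, 26, z), (v, 13, c), (v, 13, n), (v, 13, y), (v, 13, z), (x, 26, k), (x, 26, s), (x, 26, z), (y, 13, c), (y, 13, n), (y, 13, v), (y, 13, z), (z, 13, c), (z, 13, n), (z, 13, v), (z, 13, y), (z, 26, k), (z, 26, s), (z, 26, x)}.
Projecting to F, B2 (23 duplicate(s) eliminated): {(13, c), (13, n), (13, v), (13, y), (13, z), (26, k), (26, s), (26, x), (26, z)}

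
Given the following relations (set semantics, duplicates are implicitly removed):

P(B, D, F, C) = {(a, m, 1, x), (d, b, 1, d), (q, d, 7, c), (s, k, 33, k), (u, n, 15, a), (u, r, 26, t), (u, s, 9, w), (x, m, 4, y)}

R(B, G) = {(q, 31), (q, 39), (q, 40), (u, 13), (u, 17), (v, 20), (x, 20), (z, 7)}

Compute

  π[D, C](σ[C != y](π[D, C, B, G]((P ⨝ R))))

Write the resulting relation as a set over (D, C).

{(d, c), (n, a), (r, t), (s, w)}

Joining P and R on B yields {(q, d, 7, c, 31), (q, d, 7, c, 39), (q, d, 7, c, 40), (u, n, 15, a, 13), (u, n, 15, a, 17), (u, r, 26, t, 13), (u, r, 26, t, 17), (u, s, 9, w, 13), (u, s, 9, w, 17), (x, m, 4, y, 20)}.
π[D, C, B, G]: project onto (D, C, B, G) → {(d, c, q, 31), (d, c, q, 39), (d, c, q, 40), (m, y, x, 20), (n, a, u, 13), (n, a, u, 17), (r, t, u, 13), (r, t, u, 17), (s, w, u, 13), (s, w, u, 17)}
Filtering on C != y leaves {(d, c, q, 31), (d, c, q, 39), (d, c, q, 40), (n, a, u, 13), (n, a, u, 17), (r, t, u, 13), (r, t, u, 17), (s, w, u, 13), (s, w, u, 17)}.
π[D, C]: project onto (D, C) (5 duplicate(s) eliminated) → {(d, c), (n, a), (r, t), (s, w)}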